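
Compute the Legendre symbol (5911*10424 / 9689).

By multiplicativity, (5911·10424 / 9689) = (5911 / 9689)·(10424 / 9689).
First factor (5911 / 9689):
9689 ≡ 1 (mod 4), so quadratic reciprocity gives (5911 / 9689) = (9689 / 5911). Reduce: 9689 ≡ 3778 (mod 5911). Now have (3778 / 5911).
Factor out 2: 3778 = 2·1889. Since 5911 ≡ 7 (mod 8), (2 / 5911) = +1. Now have (1889 / 5911).
1889 ≡ 1 (mod 4), so quadratic reciprocity gives (1889 / 5911) = (5911 / 1889). Reduce: 5911 ≡ 244 (mod 1889). Now have (244 / 1889).
Factor out 2: 244 = 2^2·61. Since 1889 ≡ 1 (mod 8), (2 / 1889) = +1, and (2 / 1889)^2 = +1. Now have (61 / 1889).
61 ≡ 1 (mod 4), so quadratic reciprocity gives (61 / 1889) = (1889 / 61). Reduce: 1889 ≡ 59 (mod 61). Now have (59 / 61).
61 ≡ 1 (mod 4), so quadratic reciprocity gives (59 / 61) = (61 / 59). Reduce: 61 ≡ 2 (mod 59). Now have (2 / 59).
Factor out 2: 2 = 2. Since 59 ≡ 3 (mod 8), (2 / 59) = -1. Now have -(1 / 59).
(1 / 59) = 1. Collecting the sign factors: -1.
Second factor (10424 / 9689):
Reduce the numerator: 10424 ≡ 735 (mod 9689), so (10424 / 9689) = (735 / 9689).
9689 ≡ 1 (mod 4), so quadratic reciprocity gives (735 / 9689) = (9689 / 735). Reduce: 9689 ≡ 134 (mod 735). Now have (134 / 735).
Factor out 2: 134 = 2·67. Since 735 ≡ 7 (mod 8), (2 / 735) = +1. Now have (67 / 735).
Both 67 ≡ 3 and 735 ≡ 3 (mod 4), so reciprocity gives (67 / 735) = -(735 / 67). Reduce: 735 ≡ 65 (mod 67). Now have -(65 / 67).
65 ≡ 1 (mod 4), so quadratic reciprocity gives (65 / 67) = (67 / 65). Reduce: 67 ≡ 2 (mod 65). Now have -(2 / 65).
Factor out 2: 2 = 2. Since 65 ≡ 1 (mod 8), (2 / 65) = +1. Now have -(1 / 65).
(1 / 65) = 1. Collecting the sign factors: -1.
Product: (-1)·(-1) = 1.

1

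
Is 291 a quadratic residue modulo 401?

401 ≡ 1 (mod 4), so quadratic reciprocity gives (291/401) = (401/291). Reduce: 401 ≡ 110 (mod 291). Now have (110/291).
Factor out 2: 110 = 2·55. Since 291 ≡ 3 (mod 8), (2/291) = -1. Now have -(55/291).
Both 55 ≡ 3 and 291 ≡ 3 (mod 4), so reciprocity gives (55/291) = -(291/55). Reduce: 291 ≡ 16 (mod 55). Now have (16/55).
Factor out 2: 16 = 2^4. Since 55 ≡ 7 (mod 8), (2/55) = +1, and (2/55)^4 = +1. Now have (1/55).
(1/55) = 1. Collecting the sign factors: 1.
The Legendre symbol is 1, so x^2 ≡ 291 (mod 401) has solution.

yes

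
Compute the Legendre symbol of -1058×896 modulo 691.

By multiplicativity, (-1058·896 / 691) = (-1058 / 691)·(896 / 691).
First factor (-1058 / 691):
Reduce the numerator: -1058 ≡ 324 (mod 691), so (-1058 / 691) = (324 / 691).
Factor out 2: 324 = 2^2·81. Since 691 ≡ 3 (mod 8), (2 / 691) = -1, and (2 / 691)^2 = +1. Now have (81 / 691).
81 ≡ 1 (mod 4), so quadratic reciprocity gives (81 / 691) = (691 / 81). Reduce: 691 ≡ 43 (mod 81). Now have (43 / 81).
81 ≡ 1 (mod 4), so quadratic reciprocity gives (43 / 81) = (81 / 43). Reduce: 81 ≡ 38 (mod 43). Now have (38 / 43).
Factor out 2: 38 = 2·19. Since 43 ≡ 3 (mod 8), (2 / 43) = -1. Now have -(19 / 43).
Both 19 ≡ 3 and 43 ≡ 3 (mod 4), so reciprocity gives (19 / 43) = -(43 / 19). Reduce: 43 ≡ 5 (mod 19). Now have (5 / 19).
5 ≡ 1 (mod 4), so quadratic reciprocity gives (5 / 19) = (19 / 5). Reduce: 19 ≡ 4 (mod 5). Now have (4 / 5).
Factor out 2: 4 = 2^2. Since 5 ≡ 5 (mod 8), (2 / 5) = -1, and (2 / 5)^2 = +1. Now have (1 / 5).
(1 / 5) = 1. Collecting the sign factors: 1.
Second factor (896 / 691):
Reduce the numerator: 896 ≡ 205 (mod 691), so (896 / 691) = (205 / 691).
205 ≡ 1 (mod 4), so quadratic reciprocity gives (205 / 691) = (691 / 205). Reduce: 691 ≡ 76 (mod 205). Now have (76 / 205).
Factor out 2: 76 = 2^2·19. Since 205 ≡ 5 (mod 8), (2 / 205) = -1, and (2 / 205)^2 = +1. Now have (19 / 205).
205 ≡ 1 (mod 4), so quadratic reciprocity gives (19 / 205) = (205 / 19). Reduce: 205 ≡ 15 (mod 19). Now have (15 / 19).
Both 15 ≡ 3 and 19 ≡ 3 (mod 4), so reciprocity gives (15 / 19) = -(19 / 15). Reduce: 19 ≡ 4 (mod 15). Now have -(4 / 15).
Factor out 2: 4 = 2^2. Since 15 ≡ 7 (mod 8), (2 / 15) = +1, and (2 / 15)^2 = +1. Now have -(1 / 15).
(1 / 15) = 1. Collecting the sign factors: -1.
Product: (1)·(-1) = -1.

-1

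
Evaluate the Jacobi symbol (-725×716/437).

1

By multiplicativity, (-725·716/437) = (-725/437)·(716/437).
First factor (-725/437):
(-725/437)
  = (149/437)    [-725 ≡ 149 mod 437]
  = (437/149)    [QR: 149 ≡ 1 mod 4, sign kept]
  = (139/149)    [437 ≡ 139 mod 149]
  = (149/139)    [QR: 149 ≡ 1 mod 4, sign kept]
  = (10/139)    [149 ≡ 10 mod 139]
  = -(5/139)    [139 ≡ 3 mod 8 ⇒ (2/139) = -1]
  = -(139/5)    [QR: 5 ≡ 1 mod 4, sign kept]
  = -(4/5)    [139 ≡ 4 mod 5]
  = -(1/5)    [5 ≡ 5 mod 8 ⇒ (2/5)^2 = +1]
  = -1    [(1/5) = 1]
Second factor (716/437):
(716/437)
  = (279/437)    [716 ≡ 279 mod 437]
  = (437/279)    [QR: 437 ≡ 1 mod 4, sign kept]
  = (158/279)    [437 ≡ 158 mod 279]
  = (79/279)    [279 ≡ 7 mod 8 ⇒ (2/279) = +1]
  = -(279/79)    [QR: both ≡ 3 mod 4, sign flips]
  = -(42/79)    [279 ≡ 42 mod 79]
  = -(21/79)    [79 ≡ 7 mod 8 ⇒ (2/79) = +1]
  = -(79/21)    [QR: 21 ≡ 1 mod 4, sign kept]
  = -(16/21)    [79 ≡ 16 mod 21]
  = -(1/21)    [21 ≡ 5 mod 8 ⇒ (2/21)^4 = +1]
  = -1    [(1/21) = 1]
Product: (-1)·(-1) = 1.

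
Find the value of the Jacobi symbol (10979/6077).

1

(10979/6077)
  = (4902/6077)    [10979 ≡ 4902 mod 6077]
  = -(2451/6077)    [6077 ≡ 5 mod 8 ⇒ (2/6077) = -1]
  = -(6077/2451)    [QR: 6077 ≡ 1 mod 4, sign kept]
  = -(1175/2451)    [6077 ≡ 1175 mod 2451]
  = (2451/1175)    [QR: both ≡ 3 mod 4, sign flips]
  = (101/1175)    [2451 ≡ 101 mod 1175]
  = (1175/101)    [QR: 101 ≡ 1 mod 4, sign kept]
  = (64/101)    [1175 ≡ 64 mod 101]
  = (1/101)    [101 ≡ 5 mod 8 ⇒ (2/101)^6 = +1]
  = 1    [(1/101) = 1]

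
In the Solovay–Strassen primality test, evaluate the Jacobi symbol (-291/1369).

1

Reduce the numerator: -291 ≡ 1078 (mod 1369), so (-291/1369) = (1078/1369).
Factor out 2: 1078 = 2·539. Since 1369 ≡ 1 (mod 8), (2/1369) = +1. Now have (539/1369).
1369 ≡ 1 (mod 4), so quadratic reciprocity gives (539/1369) = (1369/539). Reduce: 1369 ≡ 291 (mod 539). Now have (291/539).
Both 291 ≡ 3 and 539 ≡ 3 (mod 4), so reciprocity gives (291/539) = -(539/291). Reduce: 539 ≡ 248 (mod 291). Now have -(248/291).
Factor out 2: 248 = 2^3·31. Since 291 ≡ 3 (mod 8), (2/291) = -1, and (2/291)^3 = -1. Now have (31/291).
Both 31 ≡ 3 and 291 ≡ 3 (mod 4), so reciprocity gives (31/291) = -(291/31). Reduce: 291 ≡ 12 (mod 31). Now have -(12/31).
Factor out 2: 12 = 2^2·3. Since 31 ≡ 7 (mod 8), (2/31) = +1, and (2/31)^2 = +1. Now have -(3/31).
Both 3 ≡ 3 and 31 ≡ 3 (mod 4), so reciprocity gives (3/31) = -(31/3). Reduce: 31 ≡ 1 (mod 3). Now have (1/3).
(1/3) = 1. Collecting the sign factors: 1.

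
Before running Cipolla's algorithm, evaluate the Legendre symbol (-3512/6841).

Pull out -1: (-3512/6841) = (-1/6841)·(3512/6841). Since 6841 ≡ 1 (mod 4), (-1/6841) = +1. Now have (3512/6841).
Factor out 2: 3512 = 2^3·439. Since 6841 ≡ 1 (mod 8), (2/6841) = +1, and (2/6841)^3 = +1. Now have (439/6841).
6841 ≡ 1 (mod 4), so quadratic reciprocity gives (439/6841) = (6841/439). Reduce: 6841 ≡ 256 (mod 439). Now have (256/439).
Factor out 2: 256 = 2^8. Since 439 ≡ 7 (mod 8), (2/439) = +1, and (2/439)^8 = +1. Now have (1/439).
(1/439) = 1. Collecting the sign factors: 1.

1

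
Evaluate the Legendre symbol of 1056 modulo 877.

Reduce the numerator: 1056 ≡ 179 (mod 877), so (1056/877) = (179/877).
877 ≡ 1 (mod 4), so quadratic reciprocity gives (179/877) = (877/179). Reduce: 877 ≡ 161 (mod 179). Now have (161/179).
161 ≡ 1 (mod 4), so quadratic reciprocity gives (161/179) = (179/161). Reduce: 179 ≡ 18 (mod 161). Now have (18/161).
Factor out 2: 18 = 2·9. Since 161 ≡ 1 (mod 8), (2/161) = +1. Now have (9/161).
9 ≡ 1 (mod 4), so quadratic reciprocity gives (9/161) = (161/9). Reduce: 161 ≡ 8 (mod 9). Now have (8/9).
Factor out 2: 8 = 2^3. Since 9 ≡ 1 (mod 8), (2/9) = +1, and (2/9)^3 = +1. Now have (1/9).
(1/9) = 1. Collecting the sign factors: 1.

1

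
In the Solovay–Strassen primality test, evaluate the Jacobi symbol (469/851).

1

(469/851)
  = (851/469)    [QR: 469 ≡ 1 mod 4, sign kept]
  = (382/469)    [851 ≡ 382 mod 469]
  = -(191/469)    [469 ≡ 5 mod 8 ⇒ (2/469) = -1]
  = -(469/191)    [QR: 469 ≡ 1 mod 4, sign kept]
  = -(87/191)    [469 ≡ 87 mod 191]
  = (191/87)    [QR: both ≡ 3 mod 4, sign flips]
  = (17/87)    [191 ≡ 17 mod 87]
  = (87/17)    [QR: 17 ≡ 1 mod 4, sign kept]
  = (2/17)    [87 ≡ 2 mod 17]
  = (1/17)    [17 ≡ 1 mod 8 ⇒ (2/17) = +1]
  = 1    [(1/17) = 1]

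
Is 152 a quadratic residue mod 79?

yes

(152|79)
  = (73|79)    [152 ≡ 73 mod 79]
  = (79|73)    [QR: 73 ≡ 1 mod 4, sign kept]
  = (6|73)    [79 ≡ 6 mod 73]
  = (3|73)    [73 ≡ 1 mod 8 ⇒ (2|73) = +1]
  = (73|3)    [QR: 73 ≡ 1 mod 4, sign kept]
  = (1|3)    [73 ≡ 1 mod 3]
  = 1    [(1|3) = 1]
The Legendre symbol is 1, so x^2 ≡ 152 (mod 79) has solution.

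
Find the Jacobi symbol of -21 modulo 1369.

1

Reduce the numerator: -21 ≡ 1348 (mod 1369), so (-21 / 1369) = (1348 / 1369).
Factor out 2: 1348 = 2^2·337. Since 1369 ≡ 1 (mod 8), (2 / 1369) = +1, and (2 / 1369)^2 = +1. Now have (337 / 1369).
337 ≡ 1 (mod 4), so quadratic reciprocity gives (337 / 1369) = (1369 / 337). Reduce: 1369 ≡ 21 (mod 337). Now have (21 / 337).
21 ≡ 1 (mod 4), so quadratic reciprocity gives (21 / 337) = (337 / 21). Reduce: 337 ≡ 1 (mod 21). Now have (1 / 21).
(1 / 21) = 1. Collecting the sign factors: 1.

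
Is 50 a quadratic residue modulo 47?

yes

Reduce the numerator: 50 ≡ 3 (mod 47), so (50/47) = (3/47).
Both 3 ≡ 3 and 47 ≡ 3 (mod 4), so reciprocity gives (3/47) = -(47/3). Reduce: 47 ≡ 2 (mod 3). Now have -(2/3).
Factor out 2: 2 = 2. Since 3 ≡ 3 (mod 8), (2/3) = -1. Now have (1/3).
(1/3) = 1. Collecting the sign factors: 1.
The Legendre symbol is 1, so x^2 ≡ 50 (mod 47) has solution.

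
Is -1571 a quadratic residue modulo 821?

(-1571/821)
  = (1571/821)    [821 ≡ 1 mod 4 ⇒ (-1/821) = +1]
  = (750/821)    [1571 ≡ 750 mod 821]
  = -(375/821)    [821 ≡ 5 mod 8 ⇒ (2/821) = -1]
  = -(821/375)    [QR: 821 ≡ 1 mod 4, sign kept]
  = -(71/375)    [821 ≡ 71 mod 375]
  = (375/71)    [QR: both ≡ 3 mod 4, sign flips]
  = (20/71)    [375 ≡ 20 mod 71]
  = (5/71)    [71 ≡ 7 mod 8 ⇒ (2/71)^2 = +1]
  = (71/5)    [QR: 5 ≡ 1 mod 4, sign kept]
  = (1/5)    [71 ≡ 1 mod 5]
  = 1    [(1/5) = 1]
(-1571/821) = 1, and 821 is prime, so -1571 is a quadratic residue mod 821.

yes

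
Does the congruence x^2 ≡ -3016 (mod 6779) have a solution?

no

Reduce the numerator: -3016 ≡ 3763 (mod 6779), so (-3016|6779) = (3763|6779).
Both 3763 ≡ 3 and 6779 ≡ 3 (mod 4), so reciprocity gives (3763|6779) = -(6779|3763). Reduce: 6779 ≡ 3016 (mod 3763). Now have -(3016|3763).
Factor out 2: 3016 = 2^3·377. Since 3763 ≡ 3 (mod 8), (2|3763) = -1, and (2|3763)^3 = -1. Now have (377|3763).
377 ≡ 1 (mod 4), so quadratic reciprocity gives (377|3763) = (3763|377). Reduce: 3763 ≡ 370 (mod 377). Now have (370|377).
Factor out 2: 370 = 2·185. Since 377 ≡ 1 (mod 8), (2|377) = +1. Now have (185|377).
185 ≡ 1 (mod 4), so quadratic reciprocity gives (185|377) = (377|185). Reduce: 377 ≡ 7 (mod 185). Now have (7|185).
185 ≡ 1 (mod 4), so quadratic reciprocity gives (7|185) = (185|7). Reduce: 185 ≡ 3 (mod 7). Now have (3|7).
Both 3 ≡ 3 and 7 ≡ 3 (mod 4), so reciprocity gives (3|7) = -(7|3). Reduce: 7 ≡ 1 (mod 3). Now have -(1|3).
(1|3) = 1. Collecting the sign factors: -1.
(-3016|6779) = -1, and 6779 is prime, so -3016 is not a quadratic residue mod 6779.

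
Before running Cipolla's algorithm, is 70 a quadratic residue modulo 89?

Factor out 2: 70 = 2·35. Since 89 ≡ 1 (mod 8), (2|89) = +1. Now have (35|89).
89 ≡ 1 (mod 4), so quadratic reciprocity gives (35|89) = (89|35). Reduce: 89 ≡ 19 (mod 35). Now have (19|35).
Both 19 ≡ 3 and 35 ≡ 3 (mod 4), so reciprocity gives (19|35) = -(35|19). Reduce: 35 ≡ 16 (mod 19). Now have -(16|19).
Factor out 2: 16 = 2^4. Since 19 ≡ 3 (mod 8), (2|19) = -1, and (2|19)^4 = +1. Now have -(1|19).
(1|19) = 1. Collecting the sign factors: -1.
The Legendre symbol is -1, so x^2 ≡ 70 (mod 89) has no solution.

no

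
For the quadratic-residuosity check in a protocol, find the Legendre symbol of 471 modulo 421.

-1

Reduce the numerator: 471 ≡ 50 (mod 421), so (471/421) = (50/421).
Factor out 2: 50 = 2·25. Since 421 ≡ 5 (mod 8), (2/421) = -1. Now have -(25/421).
25 ≡ 1 (mod 4), so quadratic reciprocity gives (25/421) = (421/25). Reduce: 421 ≡ 21 (mod 25). Now have -(21/25).
21 ≡ 1 (mod 4), so quadratic reciprocity gives (21/25) = (25/21). Reduce: 25 ≡ 4 (mod 21). Now have -(4/21).
Factor out 2: 4 = 2^2. Since 21 ≡ 5 (mod 8), (2/21) = -1, and (2/21)^2 = +1. Now have -(1/21).
(1/21) = 1. Collecting the sign factors: -1.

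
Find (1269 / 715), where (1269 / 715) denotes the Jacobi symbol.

-1

(1269 / 715)
  = (554 / 715)    [1269 ≡ 554 mod 715]
  = -(277 / 715)    [715 ≡ 3 mod 8 ⇒ (2 / 715) = -1]
  = -(715 / 277)    [QR: 277 ≡ 1 mod 4, sign kept]
  = -(161 / 277)    [715 ≡ 161 mod 277]
  = -(277 / 161)    [QR: 161 ≡ 1 mod 4, sign kept]
  = -(116 / 161)    [277 ≡ 116 mod 161]
  = -(29 / 161)    [161 ≡ 1 mod 8 ⇒ (2 / 161)^2 = +1]
  = -(161 / 29)    [QR: 29 ≡ 1 mod 4, sign kept]
  = -(16 / 29)    [161 ≡ 16 mod 29]
  = -(1 / 29)    [29 ≡ 5 mod 8 ⇒ (2 / 29)^4 = +1]
  = -1    [(1 / 29) = 1]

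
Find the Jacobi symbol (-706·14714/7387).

1

By multiplicativity, (-706·14714/7387) = (-706/7387)·(14714/7387).
First factor (-706/7387):
(-706/7387)
  = -(706/7387)    [7387 ≡ 3 mod 4 ⇒ (-1/7387) = -1]
  = (353/7387)    [7387 ≡ 3 mod 8 ⇒ (2/7387) = -1]
  = (7387/353)    [QR: 353 ≡ 1 mod 4, sign kept]
  = (327/353)    [7387 ≡ 327 mod 353]
  = (353/327)    [QR: 353 ≡ 1 mod 4, sign kept]
  = (26/327)    [353 ≡ 26 mod 327]
  = (13/327)    [327 ≡ 7 mod 8 ⇒ (2/327) = +1]
  = (327/13)    [QR: 13 ≡ 1 mod 4, sign kept]
  = (2/13)    [327 ≡ 2 mod 13]
  = -(1/13)    [13 ≡ 5 mod 8 ⇒ (2/13) = -1]
  = -1    [(1/13) = 1]
Second factor (14714/7387):
(14714/7387)
  = (7327/7387)    [14714 ≡ 7327 mod 7387]
  = -(7387/7327)    [QR: both ≡ 3 mod 4, sign flips]
  = -(60/7327)    [7387 ≡ 60 mod 7327]
  = -(15/7327)    [7327 ≡ 7 mod 8 ⇒ (2/7327)^2 = +1]
  = (7327/15)    [QR: both ≡ 3 mod 4, sign flips]
  = (7/15)    [7327 ≡ 7 mod 15]
  = -(15/7)    [QR: both ≡ 3 mod 4, sign flips]
  = -(1/7)    [15 ≡ 1 mod 7]
  = -1    [(1/7) = 1]
Product: (-1)·(-1) = 1.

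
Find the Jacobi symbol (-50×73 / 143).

-1

By multiplicativity, (-50·73 / 143) = (-50 / 143)·(73 / 143).
First factor (-50 / 143):
(-50 / 143)
  = (93 / 143)    [-50 ≡ 93 mod 143]
  = (143 / 93)    [QR: 93 ≡ 1 mod 4, sign kept]
  = (50 / 93)    [143 ≡ 50 mod 93]
  = -(25 / 93)    [93 ≡ 5 mod 8 ⇒ (2 / 93) = -1]
  = -(93 / 25)    [QR: 25 ≡ 1 mod 4, sign kept]
  = -(18 / 25)    [93 ≡ 18 mod 25]
  = -(9 / 25)    [25 ≡ 1 mod 8 ⇒ (2 / 25) = +1]
  = -(25 / 9)    [QR: 9 ≡ 1 mod 4, sign kept]
  = -(7 / 9)    [25 ≡ 7 mod 9]
  = -(9 / 7)    [QR: 9 ≡ 1 mod 4, sign kept]
  = -(2 / 7)    [9 ≡ 2 mod 7]
  = -(1 / 7)    [7 ≡ 7 mod 8 ⇒ (2 / 7) = +1]
  = -1    [(1 / 7) = 1]
Second factor (73 / 143):
(73 / 143)
  = (143 / 73)    [QR: 73 ≡ 1 mod 4, sign kept]
  = (70 / 73)    [143 ≡ 70 mod 73]
  = (35 / 73)    [73 ≡ 1 mod 8 ⇒ (2 / 73) = +1]
  = (73 / 35)    [QR: 73 ≡ 1 mod 4, sign kept]
  = (3 / 35)    [73 ≡ 3 mod 35]
  = -(35 / 3)    [QR: both ≡ 3 mod 4, sign flips]
  = -(2 / 3)    [35 ≡ 2 mod 3]
  = (1 / 3)    [3 ≡ 3 mod 8 ⇒ (2 / 3) = -1]
  = 1    [(1 / 3) = 1]
Product: (-1)·(1) = -1.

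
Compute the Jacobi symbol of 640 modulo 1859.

-1

(640/1859)
  = -(5/1859)    [1859 ≡ 3 mod 8 ⇒ (2/1859)^7 = -1]
  = -(1859/5)    [QR: 5 ≡ 1 mod 4, sign kept]
  = -(4/5)    [1859 ≡ 4 mod 5]
  = -(1/5)    [5 ≡ 5 mod 8 ⇒ (2/5)^2 = +1]
  = -1    [(1/5) = 1]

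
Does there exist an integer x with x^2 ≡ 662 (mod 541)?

(662|541)
  = (121|541)    [662 ≡ 121 mod 541]
  = (541|121)    [QR: 121 ≡ 1 mod 4, sign kept]
  = (57|121)    [541 ≡ 57 mod 121]
  = (121|57)    [QR: 57 ≡ 1 mod 4, sign kept]
  = (7|57)    [121 ≡ 7 mod 57]
  = (57|7)    [QR: 57 ≡ 1 mod 4, sign kept]
  = (1|7)    [57 ≡ 1 mod 7]
  = 1    [(1|7) = 1]
(662|541) = 1, and 541 is prime, so 662 is a quadratic residue mod 541.

yes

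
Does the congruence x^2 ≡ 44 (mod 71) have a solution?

no

Factor out 2: 44 = 2^2·11. Since 71 ≡ 7 (mod 8), (2|71) = +1, and (2|71)^2 = +1. Now have (11|71).
Both 11 ≡ 3 and 71 ≡ 3 (mod 4), so reciprocity gives (11|71) = -(71|11). Reduce: 71 ≡ 5 (mod 11). Now have -(5|11).
5 ≡ 1 (mod 4), so quadratic reciprocity gives (5|11) = (11|5). Reduce: 11 ≡ 1 (mod 5). Now have -(1|5).
(1|5) = 1. Collecting the sign factors: -1.
(44|71) = -1, and 71 is prime, so 44 is not a quadratic residue mod 71.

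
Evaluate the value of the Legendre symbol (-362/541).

1

(-362/541)
  = (362/541)    [541 ≡ 1 mod 4 ⇒ (-1/541) = +1]
  = -(181/541)    [541 ≡ 5 mod 8 ⇒ (2/541) = -1]
  = -(541/181)    [QR: 181 ≡ 1 mod 4, sign kept]
  = -(179/181)    [541 ≡ 179 mod 181]
  = -(181/179)    [QR: 181 ≡ 1 mod 4, sign kept]
  = -(2/179)    [181 ≡ 2 mod 179]
  = (1/179)    [179 ≡ 3 mod 8 ⇒ (2/179) = -1]
  = 1    [(1/179) = 1]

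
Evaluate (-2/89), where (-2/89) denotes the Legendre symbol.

(-2/89)
  = (2/89)    [89 ≡ 1 mod 4 ⇒ (-1/89) = +1]
  = (1/89)    [89 ≡ 1 mod 8 ⇒ (2/89) = +1]
  = 1    [(1/89) = 1]

1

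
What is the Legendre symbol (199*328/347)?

By multiplicativity, (199·328/347) = (199/347)·(328/347).
First factor (199/347):
(199/347)
  = -(347/199)    [QR: both ≡ 3 mod 4, sign flips]
  = -(148/199)    [347 ≡ 148 mod 199]
  = -(37/199)    [199 ≡ 7 mod 8 ⇒ (2/199)^2 = +1]
  = -(199/37)    [QR: 37 ≡ 1 mod 4, sign kept]
  = -(14/37)    [199 ≡ 14 mod 37]
  = (7/37)    [37 ≡ 5 mod 8 ⇒ (2/37) = -1]
  = (37/7)    [QR: 37 ≡ 1 mod 4, sign kept]
  = (2/7)    [37 ≡ 2 mod 7]
  = (1/7)    [7 ≡ 7 mod 8 ⇒ (2/7) = +1]
  = 1    [(1/7) = 1]
Second factor (328/347):
(328/347)
  = -(41/347)    [347 ≡ 3 mod 8 ⇒ (2/347)^3 = -1]
  = -(347/41)    [QR: 41 ≡ 1 mod 4, sign kept]
  = -(19/41)    [347 ≡ 19 mod 41]
  = -(41/19)    [QR: 41 ≡ 1 mod 4, sign kept]
  = -(3/19)    [41 ≡ 3 mod 19]
  = (19/3)    [QR: both ≡ 3 mod 4, sign flips]
  = (1/3)    [19 ≡ 1 mod 3]
  = 1    [(1/3) = 1]
Product: (1)·(1) = 1.

1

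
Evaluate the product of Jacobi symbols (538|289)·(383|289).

By multiplicativity, (538·383|289) = (538|289)·(383|289).
First factor (538|289):
(538|289)
  = (249|289)    [538 ≡ 249 mod 289]
  = (289|249)    [QR: 249 ≡ 1 mod 4, sign kept]
  = (40|249)    [289 ≡ 40 mod 249]
  = (5|249)    [249 ≡ 1 mod 8 ⇒ (2|249)^3 = +1]
  = (249|5)    [QR: 5 ≡ 1 mod 4, sign kept]
  = (4|5)    [249 ≡ 4 mod 5]
  = (1|5)    [5 ≡ 5 mod 8 ⇒ (2|5)^2 = +1]
  = 1    [(1|5) = 1]
Second factor (383|289):
(383|289)
  = (94|289)    [383 ≡ 94 mod 289]
  = (47|289)    [289 ≡ 1 mod 8 ⇒ (2|289) = +1]
  = (289|47)    [QR: 289 ≡ 1 mod 4, sign kept]
  = (7|47)    [289 ≡ 7 mod 47]
  = -(47|7)    [QR: both ≡ 3 mod 4, sign flips]
  = -(5|7)    [47 ≡ 5 mod 7]
  = -(7|5)    [QR: 5 ≡ 1 mod 4, sign kept]
  = -(2|5)    [7 ≡ 2 mod 5]
  = (1|5)    [5 ≡ 5 mod 8 ⇒ (2|5) = -1]
  = 1    [(1|5) = 1]
Product: (1)·(1) = 1.

1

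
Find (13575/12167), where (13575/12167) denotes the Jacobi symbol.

-1

Reduce the numerator: 13575 ≡ 1408 (mod 12167), so (13575/12167) = (1408/12167).
Factor out 2: 1408 = 2^7·11. Since 12167 ≡ 7 (mod 8), (2/12167) = +1, and (2/12167)^7 = +1. Now have (11/12167).
Both 11 ≡ 3 and 12167 ≡ 3 (mod 4), so reciprocity gives (11/12167) = -(12167/11). Reduce: 12167 ≡ 1 (mod 11). Now have -(1/11).
(1/11) = 1. Collecting the sign factors: -1.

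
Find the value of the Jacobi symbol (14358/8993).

-1

Reduce the numerator: 14358 ≡ 5365 (mod 8993), so (14358/8993) = (5365/8993).
5365 ≡ 1 (mod 4), so quadratic reciprocity gives (5365/8993) = (8993/5365). Reduce: 8993 ≡ 3628 (mod 5365). Now have (3628/5365).
Factor out 2: 3628 = 2^2·907. Since 5365 ≡ 5 (mod 8), (2/5365) = -1, and (2/5365)^2 = +1. Now have (907/5365).
5365 ≡ 1 (mod 4), so quadratic reciprocity gives (907/5365) = (5365/907). Reduce: 5365 ≡ 830 (mod 907). Now have (830/907).
Factor out 2: 830 = 2·415. Since 907 ≡ 3 (mod 8), (2/907) = -1. Now have -(415/907).
Both 415 ≡ 3 and 907 ≡ 3 (mod 4), so reciprocity gives (415/907) = -(907/415). Reduce: 907 ≡ 77 (mod 415). Now have (77/415).
77 ≡ 1 (mod 4), so quadratic reciprocity gives (77/415) = (415/77). Reduce: 415 ≡ 30 (mod 77). Now have (30/77).
Factor out 2: 30 = 2·15. Since 77 ≡ 5 (mod 8), (2/77) = -1. Now have -(15/77).
77 ≡ 1 (mod 4), so quadratic reciprocity gives (15/77) = (77/15). Reduce: 77 ≡ 2 (mod 15). Now have -(2/15).
Factor out 2: 2 = 2. Since 15 ≡ 7 (mod 8), (2/15) = +1. Now have -(1/15).
(1/15) = 1. Collecting the sign factors: -1.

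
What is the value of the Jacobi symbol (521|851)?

-1

521 ≡ 1 (mod 4), so quadratic reciprocity gives (521|851) = (851|521). Reduce: 851 ≡ 330 (mod 521). Now have (330|521).
Factor out 2: 330 = 2·165. Since 521 ≡ 1 (mod 8), (2|521) = +1. Now have (165|521).
165 ≡ 1 (mod 4), so quadratic reciprocity gives (165|521) = (521|165). Reduce: 521 ≡ 26 (mod 165). Now have (26|165).
Factor out 2: 26 = 2·13. Since 165 ≡ 5 (mod 8), (2|165) = -1. Now have -(13|165).
13 ≡ 1 (mod 4), so quadratic reciprocity gives (13|165) = (165|13). Reduce: 165 ≡ 9 (mod 13). Now have -(9|13).
9 ≡ 1 (mod 4), so quadratic reciprocity gives (9|13) = (13|9). Reduce: 13 ≡ 4 (mod 9). Now have -(4|9).
Factor out 2: 4 = 2^2. Since 9 ≡ 1 (mod 8), (2|9) = +1, and (2|9)^2 = +1. Now have -(1|9).
(1|9) = 1. Collecting the sign factors: -1.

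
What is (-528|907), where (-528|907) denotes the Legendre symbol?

Pull out -1: (-528|907) = (-1|907)·(528|907). Since 907 ≡ 3 (mod 4), (-1|907) = -1. Now have -(528|907).
Factor out 2: 528 = 2^4·33. Since 907 ≡ 3 (mod 8), (2|907) = -1, and (2|907)^4 = +1. Now have -(33|907).
33 ≡ 1 (mod 4), so quadratic reciprocity gives (33|907) = (907|33). Reduce: 907 ≡ 16 (mod 33). Now have -(16|33).
Factor out 2: 16 = 2^4. Since 33 ≡ 1 (mod 8), (2|33) = +1, and (2|33)^4 = +1. Now have -(1|33).
(1|33) = 1. Collecting the sign factors: -1.

-1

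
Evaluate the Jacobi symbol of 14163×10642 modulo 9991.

By multiplicativity, (14163·10642 / 9991) = (14163 / 9991)·(10642 / 9991).
First factor (14163 / 9991):
(14163 / 9991)
  = (4172 / 9991)    [14163 ≡ 4172 mod 9991]
  = (1043 / 9991)    [9991 ≡ 7 mod 8 ⇒ (2 / 9991)^2 = +1]
  = -(9991 / 1043)    [QR: both ≡ 3 mod 4, sign flips]
  = -(604 / 1043)    [9991 ≡ 604 mod 1043]
  = -(151 / 1043)    [1043 ≡ 3 mod 8 ⇒ (2 / 1043)^2 = +1]
  = (1043 / 151)    [QR: both ≡ 3 mod 4, sign flips]
  = (137 / 151)    [1043 ≡ 137 mod 151]
  = (151 / 137)    [QR: 137 ≡ 1 mod 4, sign kept]
  = (14 / 137)    [151 ≡ 14 mod 137]
  = (7 / 137)    [137 ≡ 1 mod 8 ⇒ (2 / 137) = +1]
  = (137 / 7)    [QR: 137 ≡ 1 mod 4, sign kept]
  = (4 / 7)    [137 ≡ 4 mod 7]
  = (1 / 7)    [7 ≡ 7 mod 8 ⇒ (2 / 7)^2 = +1]
  = 1    [(1 / 7) = 1]
Second factor (10642 / 9991):
(10642 / 9991)
  = (651 / 9991)    [10642 ≡ 651 mod 9991]
  = -(9991 / 651)    [QR: both ≡ 3 mod 4, sign flips]
  = -(226 / 651)    [9991 ≡ 226 mod 651]
  = (113 / 651)    [651 ≡ 3 mod 8 ⇒ (2 / 651) = -1]
  = (651 / 113)    [QR: 113 ≡ 1 mod 4, sign kept]
  = (86 / 113)    [651 ≡ 86 mod 113]
  = (43 / 113)    [113 ≡ 1 mod 8 ⇒ (2 / 113) = +1]
  = (113 / 43)    [QR: 113 ≡ 1 mod 4, sign kept]
  = (27 / 43)    [113 ≡ 27 mod 43]
  = -(43 / 27)    [QR: both ≡ 3 mod 4, sign flips]
  = -(16 / 27)    [43 ≡ 16 mod 27]
  = -(1 / 27)    [27 ≡ 3 mod 8 ⇒ (2 / 27)^4 = +1]
  = -1    [(1 / 27) = 1]
Product: (1)·(-1) = -1.

-1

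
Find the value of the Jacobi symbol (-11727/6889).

1

(-11727/6889)
  = (2051/6889)    [-11727 ≡ 2051 mod 6889]
  = (6889/2051)    [QR: 6889 ≡ 1 mod 4, sign kept]
  = (736/2051)    [6889 ≡ 736 mod 2051]
  = -(23/2051)    [2051 ≡ 3 mod 8 ⇒ (2/2051)^5 = -1]
  = (2051/23)    [QR: both ≡ 3 mod 4, sign flips]
  = (4/23)    [2051 ≡ 4 mod 23]
  = (1/23)    [23 ≡ 7 mod 8 ⇒ (2/23)^2 = +1]
  = 1    [(1/23) = 1]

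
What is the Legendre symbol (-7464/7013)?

(-7464/7013)
  = (7464/7013)    [7013 ≡ 1 mod 4 ⇒ (-1/7013) = +1]
  = (451/7013)    [7464 ≡ 451 mod 7013]
  = (7013/451)    [QR: 7013 ≡ 1 mod 4, sign kept]
  = (248/451)    [7013 ≡ 248 mod 451]
  = -(31/451)    [451 ≡ 3 mod 8 ⇒ (2/451)^3 = -1]
  = (451/31)    [QR: both ≡ 3 mod 4, sign flips]
  = (17/31)    [451 ≡ 17 mod 31]
  = (31/17)    [QR: 17 ≡ 1 mod 4, sign kept]
  = (14/17)    [31 ≡ 14 mod 17]
  = (7/17)    [17 ≡ 1 mod 8 ⇒ (2/17) = +1]
  = (17/7)    [QR: 17 ≡ 1 mod 4, sign kept]
  = (3/7)    [17 ≡ 3 mod 7]
  = -(7/3)    [QR: both ≡ 3 mod 4, sign flips]
  = -(1/3)    [7 ≡ 1 mod 3]
  = -1    [(1/3) = 1]

-1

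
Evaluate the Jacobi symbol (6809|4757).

(6809|4757)
  = (2052|4757)    [6809 ≡ 2052 mod 4757]
  = (513|4757)    [4757 ≡ 5 mod 8 ⇒ (2|4757)^2 = +1]
  = (4757|513)    [QR: 513 ≡ 1 mod 4, sign kept]
  = (140|513)    [4757 ≡ 140 mod 513]
  = (35|513)    [513 ≡ 1 mod 8 ⇒ (2|513)^2 = +1]
  = (513|35)    [QR: 513 ≡ 1 mod 4, sign kept]
  = (23|35)    [513 ≡ 23 mod 35]
  = -(35|23)    [QR: both ≡ 3 mod 4, sign flips]
  = -(12|23)    [35 ≡ 12 mod 23]
  = -(3|23)    [23 ≡ 7 mod 8 ⇒ (2|23)^2 = +1]
  = (23|3)    [QR: both ≡ 3 mod 4, sign flips]
  = (2|3)    [23 ≡ 2 mod 3]
  = -(1|3)    [3 ≡ 3 mod 8 ⇒ (2|3) = -1]
  = -1    [(1|3) = 1]

-1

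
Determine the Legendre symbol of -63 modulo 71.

1

(-63/71)
  = (8/71)    [-63 ≡ 8 mod 71]
  = (1/71)    [71 ≡ 7 mod 8 ⇒ (2/71)^3 = +1]
  = 1    [(1/71) = 1]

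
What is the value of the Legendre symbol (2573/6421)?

2573 ≡ 1 (mod 4), so quadratic reciprocity gives (2573/6421) = (6421/2573). Reduce: 6421 ≡ 1275 (mod 2573). Now have (1275/2573).
2573 ≡ 1 (mod 4), so quadratic reciprocity gives (1275/2573) = (2573/1275). Reduce: 2573 ≡ 23 (mod 1275). Now have (23/1275).
Both 23 ≡ 3 and 1275 ≡ 3 (mod 4), so reciprocity gives (23/1275) = -(1275/23). Reduce: 1275 ≡ 10 (mod 23). Now have -(10/23).
Factor out 2: 10 = 2·5. Since 23 ≡ 7 (mod 8), (2/23) = +1. Now have -(5/23).
5 ≡ 1 (mod 4), so quadratic reciprocity gives (5/23) = (23/5). Reduce: 23 ≡ 3 (mod 5). Now have -(3/5).
5 ≡ 1 (mod 4), so quadratic reciprocity gives (3/5) = (5/3). Reduce: 5 ≡ 2 (mod 3). Now have -(2/3).
Factor out 2: 2 = 2. Since 3 ≡ 3 (mod 8), (2/3) = -1. Now have (1/3).
(1/3) = 1. Collecting the sign factors: 1.

1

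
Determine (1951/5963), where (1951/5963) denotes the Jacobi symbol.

Both 1951 ≡ 3 and 5963 ≡ 3 (mod 4), so reciprocity gives (1951/5963) = -(5963/1951). Reduce: 5963 ≡ 110 (mod 1951). Now have -(110/1951).
Factor out 2: 110 = 2·55. Since 1951 ≡ 7 (mod 8), (2/1951) = +1. Now have -(55/1951).
Both 55 ≡ 3 and 1951 ≡ 3 (mod 4), so reciprocity gives (55/1951) = -(1951/55). Reduce: 1951 ≡ 26 (mod 55). Now have (26/55).
Factor out 2: 26 = 2·13. Since 55 ≡ 7 (mod 8), (2/55) = +1. Now have (13/55).
13 ≡ 1 (mod 4), so quadratic reciprocity gives (13/55) = (55/13). Reduce: 55 ≡ 3 (mod 13). Now have (3/13).
13 ≡ 1 (mod 4), so quadratic reciprocity gives (3/13) = (13/3). Reduce: 13 ≡ 1 (mod 3). Now have (1/3).
(1/3) = 1. Collecting the sign factors: 1.

1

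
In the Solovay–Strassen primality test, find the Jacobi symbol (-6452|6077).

Pull out -1: (-6452|6077) = (-1|6077)·(6452|6077). Since 6077 ≡ 1 (mod 4), (-1|6077) = +1. Now have (6452|6077).
Reduce the numerator: 6452 ≡ 375 (mod 6077), so (6452|6077) = (375|6077).
6077 ≡ 1 (mod 4), so quadratic reciprocity gives (375|6077) = (6077|375). Reduce: 6077 ≡ 77 (mod 375). Now have (77|375).
77 ≡ 1 (mod 4), so quadratic reciprocity gives (77|375) = (375|77). Reduce: 375 ≡ 67 (mod 77). Now have (67|77).
77 ≡ 1 (mod 4), so quadratic reciprocity gives (67|77) = (77|67). Reduce: 77 ≡ 10 (mod 67). Now have (10|67).
Factor out 2: 10 = 2·5. Since 67 ≡ 3 (mod 8), (2|67) = -1. Now have -(5|67).
5 ≡ 1 (mod 4), so quadratic reciprocity gives (5|67) = (67|5). Reduce: 67 ≡ 2 (mod 5). Now have -(2|5).
Factor out 2: 2 = 2. Since 5 ≡ 5 (mod 8), (2|5) = -1. Now have (1|5).
(1|5) = 1. Collecting the sign factors: 1.

1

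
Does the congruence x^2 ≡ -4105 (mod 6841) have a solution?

yes

(-4105/6841)
  = (2736/6841)    [-4105 ≡ 2736 mod 6841]
  = (171/6841)    [6841 ≡ 1 mod 8 ⇒ (2/6841)^4 = +1]
  = (6841/171)    [QR: 6841 ≡ 1 mod 4, sign kept]
  = (1/171)    [6841 ≡ 1 mod 171]
  = 1    [(1/171) = 1]
The Legendre symbol is 1, so x^2 ≡ -4105 (mod 6841) has solution.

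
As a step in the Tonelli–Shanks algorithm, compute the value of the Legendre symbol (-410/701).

(-410/701)
  = (291/701)    [-410 ≡ 291 mod 701]
  = (701/291)    [QR: 701 ≡ 1 mod 4, sign kept]
  = (119/291)    [701 ≡ 119 mod 291]
  = -(291/119)    [QR: both ≡ 3 mod 4, sign flips]
  = -(53/119)    [291 ≡ 53 mod 119]
  = -(119/53)    [QR: 53 ≡ 1 mod 4, sign kept]
  = -(13/53)    [119 ≡ 13 mod 53]
  = -(53/13)    [QR: 13 ≡ 1 mod 4, sign kept]
  = -(1/13)    [53 ≡ 1 mod 13]
  = -1    [(1/13) = 1]

-1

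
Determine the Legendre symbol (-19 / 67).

-1

(-19 / 67)
  = -(19 / 67)    [67 ≡ 3 mod 4 ⇒ (-1 / 67) = -1]
  = (67 / 19)    [QR: both ≡ 3 mod 4, sign flips]
  = (10 / 19)    [67 ≡ 10 mod 19]
  = -(5 / 19)    [19 ≡ 3 mod 8 ⇒ (2 / 19) = -1]
  = -(19 / 5)    [QR: 5 ≡ 1 mod 4, sign kept]
  = -(4 / 5)    [19 ≡ 4 mod 5]
  = -(1 / 5)    [5 ≡ 5 mod 8 ⇒ (2 / 5)^2 = +1]
  = -1    [(1 / 5) = 1]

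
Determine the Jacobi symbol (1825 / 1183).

(1825 / 1183)
  = (642 / 1183)    [1825 ≡ 642 mod 1183]
  = (321 / 1183)    [1183 ≡ 7 mod 8 ⇒ (2 / 1183) = +1]
  = (1183 / 321)    [QR: 321 ≡ 1 mod 4, sign kept]
  = (220 / 321)    [1183 ≡ 220 mod 321]
  = (55 / 321)    [321 ≡ 1 mod 8 ⇒ (2 / 321)^2 = +1]
  = (321 / 55)    [QR: 321 ≡ 1 mod 4, sign kept]
  = (46 / 55)    [321 ≡ 46 mod 55]
  = (23 / 55)    [55 ≡ 7 mod 8 ⇒ (2 / 55) = +1]
  = -(55 / 23)    [QR: both ≡ 3 mod 4, sign flips]
  = -(9 / 23)    [55 ≡ 9 mod 23]
  = -(23 / 9)    [QR: 9 ≡ 1 mod 4, sign kept]
  = -(5 / 9)    [23 ≡ 5 mod 9]
  = -(9 / 5)    [QR: 5 ≡ 1 mod 4, sign kept]
  = -(4 / 5)    [9 ≡ 4 mod 5]
  = -(1 / 5)    [5 ≡ 5 mod 8 ⇒ (2 / 5)^2 = +1]
  = -1    [(1 / 5) = 1]

-1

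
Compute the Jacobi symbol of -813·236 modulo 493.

By multiplicativity, (-813·236/493) = (-813/493)·(236/493).
First factor (-813/493):
(-813/493)
  = (813/493)    [493 ≡ 1 mod 4 ⇒ (-1/493) = +1]
  = (320/493)    [813 ≡ 320 mod 493]
  = (5/493)    [493 ≡ 5 mod 8 ⇒ (2/493)^6 = +1]
  = (493/5)    [QR: 5 ≡ 1 mod 4, sign kept]
  = (3/5)    [493 ≡ 3 mod 5]
  = (5/3)    [QR: 5 ≡ 1 mod 4, sign kept]
  = (2/3)    [5 ≡ 2 mod 3]
  = -(1/3)    [3 ≡ 3 mod 8 ⇒ (2/3) = -1]
  = -1    [(1/3) = 1]
Second factor (236/493):
(236/493)
  = (59/493)    [493 ≡ 5 mod 8 ⇒ (2/493)^2 = +1]
  = (493/59)    [QR: 493 ≡ 1 mod 4, sign kept]
  = (21/59)    [493 ≡ 21 mod 59]
  = (59/21)    [QR: 21 ≡ 1 mod 4, sign kept]
  = (17/21)    [59 ≡ 17 mod 21]
  = (21/17)    [QR: 17 ≡ 1 mod 4, sign kept]
  = (4/17)    [21 ≡ 4 mod 17]
  = (1/17)    [17 ≡ 1 mod 8 ⇒ (2/17)^2 = +1]
  = 1    [(1/17) = 1]
Product: (-1)·(1) = -1.

-1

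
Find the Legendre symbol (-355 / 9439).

-1

Pull out -1: (-355 / 9439) = (-1 / 9439)·(355 / 9439). Since 9439 ≡ 3 (mod 4), (-1 / 9439) = -1. Now have -(355 / 9439).
Both 355 ≡ 3 and 9439 ≡ 3 (mod 4), so reciprocity gives (355 / 9439) = -(9439 / 355). Reduce: 9439 ≡ 209 (mod 355). Now have (209 / 355).
209 ≡ 1 (mod 4), so quadratic reciprocity gives (209 / 355) = (355 / 209). Reduce: 355 ≡ 146 (mod 209). Now have (146 / 209).
Factor out 2: 146 = 2·73. Since 209 ≡ 1 (mod 8), (2 / 209) = +1. Now have (73 / 209).
73 ≡ 1 (mod 4), so quadratic reciprocity gives (73 / 209) = (209 / 73). Reduce: 209 ≡ 63 (mod 73). Now have (63 / 73).
73 ≡ 1 (mod 4), so quadratic reciprocity gives (63 / 73) = (73 / 63). Reduce: 73 ≡ 10 (mod 63). Now have (10 / 63).
Factor out 2: 10 = 2·5. Since 63 ≡ 7 (mod 8), (2 / 63) = +1. Now have (5 / 63).
5 ≡ 1 (mod 4), so quadratic reciprocity gives (5 / 63) = (63 / 5). Reduce: 63 ≡ 3 (mod 5). Now have (3 / 5).
5 ≡ 1 (mod 4), so quadratic reciprocity gives (3 / 5) = (5 / 3). Reduce: 5 ≡ 2 (mod 3). Now have (2 / 3).
Factor out 2: 2 = 2. Since 3 ≡ 3 (mod 8), (2 / 3) = -1. Now have -(1 / 3).
(1 / 3) = 1. Collecting the sign factors: -1.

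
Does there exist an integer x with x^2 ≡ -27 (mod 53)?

no

(-27/53)
  = (27/53)    [53 ≡ 1 mod 4 ⇒ (-1/53) = +1]
  = (53/27)    [QR: 53 ≡ 1 mod 4, sign kept]
  = (26/27)    [53 ≡ 26 mod 27]
  = -(13/27)    [27 ≡ 3 mod 8 ⇒ (2/27) = -1]
  = -(27/13)    [QR: 13 ≡ 1 mod 4, sign kept]
  = -(1/13)    [27 ≡ 1 mod 13]
  = -1    [(1/13) = 1]
(-27/53) = -1, and 53 is prime, so -27 is not a quadratic residue mod 53.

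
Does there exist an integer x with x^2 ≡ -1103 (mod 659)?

no

(-1103/659)
  = (215/659)    [-1103 ≡ 215 mod 659]
  = -(659/215)    [QR: both ≡ 3 mod 4, sign flips]
  = -(14/215)    [659 ≡ 14 mod 215]
  = -(7/215)    [215 ≡ 7 mod 8 ⇒ (2/215) = +1]
  = (215/7)    [QR: both ≡ 3 mod 4, sign flips]
  = (5/7)    [215 ≡ 5 mod 7]
  = (7/5)    [QR: 5 ≡ 1 mod 4, sign kept]
  = (2/5)    [7 ≡ 2 mod 5]
  = -(1/5)    [5 ≡ 5 mod 8 ⇒ (2/5) = -1]
  = -1    [(1/5) = 1]
(-1103/659) = -1, and 659 is prime, so -1103 is not a quadratic residue mod 659.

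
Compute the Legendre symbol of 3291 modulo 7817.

(3291|7817)
  = (7817|3291)    [QR: 7817 ≡ 1 mod 4, sign kept]
  = (1235|3291)    [7817 ≡ 1235 mod 3291]
  = -(3291|1235)    [QR: both ≡ 3 mod 4, sign flips]
  = -(821|1235)    [3291 ≡ 821 mod 1235]
  = -(1235|821)    [QR: 821 ≡ 1 mod 4, sign kept]
  = -(414|821)    [1235 ≡ 414 mod 821]
  = (207|821)    [821 ≡ 5 mod 8 ⇒ (2|821) = -1]
  = (821|207)    [QR: 821 ≡ 1 mod 4, sign kept]
  = (200|207)    [821 ≡ 200 mod 207]
  = (25|207)    [207 ≡ 7 mod 8 ⇒ (2|207)^3 = +1]
  = (207|25)    [QR: 25 ≡ 1 mod 4, sign kept]
  = (7|25)    [207 ≡ 7 mod 25]
  = (25|7)    [QR: 25 ≡ 1 mod 4, sign kept]
  = (4|7)    [25 ≡ 4 mod 7]
  = (1|7)    [7 ≡ 7 mod 8 ⇒ (2|7)^2 = +1]
  = 1    [(1|7) = 1]

1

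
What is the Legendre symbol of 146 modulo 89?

1

Reduce the numerator: 146 ≡ 57 (mod 89), so (146 / 89) = (57 / 89).
57 ≡ 1 (mod 4), so quadratic reciprocity gives (57 / 89) = (89 / 57). Reduce: 89 ≡ 32 (mod 57). Now have (32 / 57).
Factor out 2: 32 = 2^5. Since 57 ≡ 1 (mod 8), (2 / 57) = +1, and (2 / 57)^5 = +1. Now have (1 / 57).
(1 / 57) = 1. Collecting the sign factors: 1.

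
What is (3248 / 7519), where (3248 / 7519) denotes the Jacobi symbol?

(3248 / 7519)
  = (203 / 7519)    [7519 ≡ 7 mod 8 ⇒ (2 / 7519)^4 = +1]
  = -(7519 / 203)    [QR: both ≡ 3 mod 4, sign flips]
  = -(8 / 203)    [7519 ≡ 8 mod 203]
  = (1 / 203)    [203 ≡ 3 mod 8 ⇒ (2 / 203)^3 = -1]
  = 1    [(1 / 203) = 1]

1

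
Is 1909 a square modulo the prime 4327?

yes

1909 ≡ 1 (mod 4), so quadratic reciprocity gives (1909|4327) = (4327|1909). Reduce: 4327 ≡ 509 (mod 1909). Now have (509|1909).
509 ≡ 1 (mod 4), so quadratic reciprocity gives (509|1909) = (1909|509). Reduce: 1909 ≡ 382 (mod 509). Now have (382|509).
Factor out 2: 382 = 2·191. Since 509 ≡ 5 (mod 8), (2|509) = -1. Now have -(191|509).
509 ≡ 1 (mod 4), so quadratic reciprocity gives (191|509) = (509|191). Reduce: 509 ≡ 127 (mod 191). Now have -(127|191).
Both 127 ≡ 3 and 191 ≡ 3 (mod 4), so reciprocity gives (127|191) = -(191|127). Reduce: 191 ≡ 64 (mod 127). Now have (64|127).
Factor out 2: 64 = 2^6. Since 127 ≡ 7 (mod 8), (2|127) = +1, and (2|127)^6 = +1. Now have (1|127).
(1|127) = 1. Collecting the sign factors: 1.
The Legendre symbol is 1, so x^2 ≡ 1909 (mod 4327) has solution.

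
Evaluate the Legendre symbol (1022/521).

Reduce the numerator: 1022 ≡ 501 (mod 521), so (1022/521) = (501/521).
501 ≡ 1 (mod 4), so quadratic reciprocity gives (501/521) = (521/501). Reduce: 521 ≡ 20 (mod 501). Now have (20/501).
Factor out 2: 20 = 2^2·5. Since 501 ≡ 5 (mod 8), (2/501) = -1, and (2/501)^2 = +1. Now have (5/501).
5 ≡ 1 (mod 4), so quadratic reciprocity gives (5/501) = (501/5). Reduce: 501 ≡ 1 (mod 5). Now have (1/5).
(1/5) = 1. Collecting the sign factors: 1.

1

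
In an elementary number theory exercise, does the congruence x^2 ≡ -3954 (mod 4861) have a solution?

no

Reduce the numerator: -3954 ≡ 907 (mod 4861), so (-3954/4861) = (907/4861).
4861 ≡ 1 (mod 4), so quadratic reciprocity gives (907/4861) = (4861/907). Reduce: 4861 ≡ 326 (mod 907). Now have (326/907).
Factor out 2: 326 = 2·163. Since 907 ≡ 3 (mod 8), (2/907) = -1. Now have -(163/907).
Both 163 ≡ 3 and 907 ≡ 3 (mod 4), so reciprocity gives (163/907) = -(907/163). Reduce: 907 ≡ 92 (mod 163). Now have (92/163).
Factor out 2: 92 = 2^2·23. Since 163 ≡ 3 (mod 8), (2/163) = -1, and (2/163)^2 = +1. Now have (23/163).
Both 23 ≡ 3 and 163 ≡ 3 (mod 4), so reciprocity gives (23/163) = -(163/23). Reduce: 163 ≡ 2 (mod 23). Now have -(2/23).
Factor out 2: 2 = 2. Since 23 ≡ 7 (mod 8), (2/23) = +1. Now have -(1/23).
(1/23) = 1. Collecting the sign factors: -1.
The Legendre symbol is -1, so x^2 ≡ -3954 (mod 4861) has no solution.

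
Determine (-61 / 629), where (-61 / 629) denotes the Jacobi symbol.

1

(-61 / 629)
  = (61 / 629)    [629 ≡ 1 mod 4 ⇒ (-1 / 629) = +1]
  = (629 / 61)    [QR: 61 ≡ 1 mod 4, sign kept]
  = (19 / 61)    [629 ≡ 19 mod 61]
  = (61 / 19)    [QR: 61 ≡ 1 mod 4, sign kept]
  = (4 / 19)    [61 ≡ 4 mod 19]
  = (1 / 19)    [19 ≡ 3 mod 8 ⇒ (2 / 19)^2 = +1]
  = 1    [(1 / 19) = 1]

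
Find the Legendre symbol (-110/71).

1

Reduce the numerator: -110 ≡ 32 (mod 71), so (-110/71) = (32/71).
Factor out 2: 32 = 2^5. Since 71 ≡ 7 (mod 8), (2/71) = +1, and (2/71)^5 = +1. Now have (1/71).
(1/71) = 1. Collecting the sign factors: 1.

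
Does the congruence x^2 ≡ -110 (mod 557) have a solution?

(-110|557)
  = (447|557)    [-110 ≡ 447 mod 557]
  = (557|447)    [QR: 557 ≡ 1 mod 4, sign kept]
  = (110|447)    [557 ≡ 110 mod 447]
  = (55|447)    [447 ≡ 7 mod 8 ⇒ (2|447) = +1]
  = -(447|55)    [QR: both ≡ 3 mod 4, sign flips]
  = -(7|55)    [447 ≡ 7 mod 55]
  = (55|7)    [QR: both ≡ 3 mod 4, sign flips]
  = (6|7)    [55 ≡ 6 mod 7]
  = (3|7)    [7 ≡ 7 mod 8 ⇒ (2|7) = +1]
  = -(7|3)    [QR: both ≡ 3 mod 4, sign flips]
  = -(1|3)    [7 ≡ 1 mod 3]
  = -1    [(1|3) = 1]
The Legendre symbol is -1, so x^2 ≡ -110 (mod 557) has no solution.

no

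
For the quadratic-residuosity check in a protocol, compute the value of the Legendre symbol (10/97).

Factor out 2: 10 = 2·5. Since 97 ≡ 1 (mod 8), (2/97) = +1. Now have (5/97).
5 ≡ 1 (mod 4), so quadratic reciprocity gives (5/97) = (97/5). Reduce: 97 ≡ 2 (mod 5). Now have (2/5).
Factor out 2: 2 = 2. Since 5 ≡ 5 (mod 8), (2/5) = -1. Now have -(1/5).
(1/5) = 1. Collecting the sign factors: -1.

-1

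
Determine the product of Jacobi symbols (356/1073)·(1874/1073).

By multiplicativity, (356·1874/1073) = (356/1073)·(1874/1073).
First factor (356/1073):
Factor out 2: 356 = 2^2·89. Since 1073 ≡ 1 (mod 8), (2/1073) = +1, and (2/1073)^2 = +1. Now have (89/1073).
89 ≡ 1 (mod 4), so quadratic reciprocity gives (89/1073) = (1073/89). Reduce: 1073 ≡ 5 (mod 89). Now have (5/89).
5 ≡ 1 (mod 4), so quadratic reciprocity gives (5/89) = (89/5). Reduce: 89 ≡ 4 (mod 5). Now have (4/5).
Factor out 2: 4 = 2^2. Since 5 ≡ 5 (mod 8), (2/5) = -1, and (2/5)^2 = +1. Now have (1/5).
(1/5) = 1. Collecting the sign factors: 1.
Second factor (1874/1073):
Reduce the numerator: 1874 ≡ 801 (mod 1073), so (1874/1073) = (801/1073).
801 ≡ 1 (mod 4), so quadratic reciprocity gives (801/1073) = (1073/801). Reduce: 1073 ≡ 272 (mod 801). Now have (272/801).
Factor out 2: 272 = 2^4·17. Since 801 ≡ 1 (mod 8), (2/801) = +1, and (2/801)^4 = +1. Now have (17/801).
17 ≡ 1 (mod 4), so quadratic reciprocity gives (17/801) = (801/17). Reduce: 801 ≡ 2 (mod 17). Now have (2/17).
Factor out 2: 2 = 2. Since 17 ≡ 1 (mod 8), (2/17) = +1. Now have (1/17).
(1/17) = 1. Collecting the sign factors: 1.
Product: (1)·(1) = 1.

1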